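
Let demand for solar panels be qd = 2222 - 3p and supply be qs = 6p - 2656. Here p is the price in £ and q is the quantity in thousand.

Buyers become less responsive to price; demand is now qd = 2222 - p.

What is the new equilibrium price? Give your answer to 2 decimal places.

Original equilibrium: 2222 - 3p = 6p - 2656 gives 4878 = 9p, so p = 542 and q = 596.
With the change applied: demand qd = 2222 - p, supply qs = 6p - 2656.
Equate the new curves: 2222 - p = 6p - 2656, giving 4878 = 7p, p = 4878/7 ≈ 696.8571, q = 10676/7 ≈ 1525.1429.

696.86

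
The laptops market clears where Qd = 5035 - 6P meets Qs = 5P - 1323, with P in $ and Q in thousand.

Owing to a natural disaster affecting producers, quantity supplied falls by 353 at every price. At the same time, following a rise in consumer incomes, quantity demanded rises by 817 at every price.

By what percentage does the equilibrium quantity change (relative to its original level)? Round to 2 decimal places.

Solve the original market: 5035 - 6P = 5P - 1323, hence P = 578 and Q = 1567.
The new curves are Qd = 5852 - 6P (demand) and Qs = 5P - 1676 (supply).
New equilibrium: 5852 - 6P = 5P - 1676 ⇒ 7528 = 11P ⇒ P = 7528/11 ≈ 684.3636, Q = 19204/11 ≈ 1745.8182.
%ΔQ = (1745.8182 − 1567) / 1567 × 100 = +11.41%.

+11.41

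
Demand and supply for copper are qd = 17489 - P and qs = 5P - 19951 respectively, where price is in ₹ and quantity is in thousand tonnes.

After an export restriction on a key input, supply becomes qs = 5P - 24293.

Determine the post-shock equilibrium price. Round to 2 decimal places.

6963.67

Before the shock: 17489 - P = 5P - 19951 ⇒ 37440 = 6P ⇒ P = 6240, q = 11249.
The new curves are qd = 17489 - P (demand) and qs = 5P - 24293 (supply).
Clearing the new market: 17489 - P = 5P - 24293, so P = 20891/3 ≈ 6963.6667 and q = 31576/3 ≈ 10525.3333.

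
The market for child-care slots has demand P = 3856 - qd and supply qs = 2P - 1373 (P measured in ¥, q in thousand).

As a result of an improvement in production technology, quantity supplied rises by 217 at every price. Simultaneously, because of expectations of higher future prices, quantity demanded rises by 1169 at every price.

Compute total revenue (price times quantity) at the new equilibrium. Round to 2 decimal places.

Initially, 3856 - P = 2P - 1373, so 5229 = 3P and P = 1743, q = 2113.
With the change applied: demand qd = 5025 - P, supply qs = 2P - 1156.
Setting them equal: 5025 - P = 2P - 1156 → 6181 = 3P, so P = 6181/3 ≈ 2060.3333 and q = 8894/3 ≈ 2964.6667.
New expenditure = 2060.3333 × 2964.6667 = 6108201.56.

6108201.56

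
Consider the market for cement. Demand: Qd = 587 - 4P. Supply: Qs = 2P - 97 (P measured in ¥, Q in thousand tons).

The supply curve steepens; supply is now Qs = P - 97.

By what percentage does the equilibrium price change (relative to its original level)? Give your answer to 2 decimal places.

+20.00

Before the shock: 587 - 4P = 2P - 97 ⇒ 684 = 6P ⇒ P = 114, Q = 131.
The new curves are Qd = 587 - 4P (demand) and Qs = P - 97 (supply).
Clearing the new market: 587 - 4P = P - 97, so P = 136.8 and Q = 39.8.
%ΔP = (136.8 − 114) / 114 × 100 = +20.00%.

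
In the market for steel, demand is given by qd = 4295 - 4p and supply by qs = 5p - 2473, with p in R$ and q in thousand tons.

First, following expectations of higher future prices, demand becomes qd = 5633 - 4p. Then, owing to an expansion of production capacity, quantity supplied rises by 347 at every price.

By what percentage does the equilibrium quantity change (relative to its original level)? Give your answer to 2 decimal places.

Original equilibrium: 4295 - 4p = 5p - 2473 gives 6768 = 9p, so p = 752 and q = 1287.
The new curves are qd = 5633 - 4p (demand) and qs = 5p - 2126 (supply).
Setting them equal: 5633 - 4p = 5p - 2126 → 7759 = 9p, so p = 7759/9 ≈ 862.1111 and q = 19661/9 ≈ 2184.5556.
%Δq = (2184.5556 − 1287) / 1287 × 100 = +69.74%.

+69.74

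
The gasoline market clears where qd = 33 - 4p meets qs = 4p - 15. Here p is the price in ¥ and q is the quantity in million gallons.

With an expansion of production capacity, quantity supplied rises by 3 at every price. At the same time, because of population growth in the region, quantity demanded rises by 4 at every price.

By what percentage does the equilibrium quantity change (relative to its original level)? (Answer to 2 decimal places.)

Initially, 33 - 4p = 4p - 15, so 48 = 8p and p = 6, q = 9.
The shock moves the curves to qd = 37 - 4p and qs = 4p - 12.
Equate the new curves: 37 - 4p = 4p - 12, giving 49 = 8p, p = 6.125, q = 12.5.
%Δq = (12.5 − 9) / 9 × 100 = +38.89%.

+38.89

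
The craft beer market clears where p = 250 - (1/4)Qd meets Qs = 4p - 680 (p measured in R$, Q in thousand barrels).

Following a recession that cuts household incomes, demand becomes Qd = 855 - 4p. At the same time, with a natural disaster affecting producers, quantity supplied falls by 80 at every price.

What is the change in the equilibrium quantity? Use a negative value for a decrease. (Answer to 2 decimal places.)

-112.50

Before the shock: 1000 - 4p = 4p - 680 ⇒ 1680 = 8p ⇒ p = 210, Q = 160.
The new curves are Qd = 855 - 4p (demand) and Qs = 4p - 760 (supply).
New equilibrium: 855 - 4p = 4p - 760 ⇒ 1615 = 8p ⇒ p = 201.875, Q = 47.5.
ΔQ = 47.5 − 160 = -112.50.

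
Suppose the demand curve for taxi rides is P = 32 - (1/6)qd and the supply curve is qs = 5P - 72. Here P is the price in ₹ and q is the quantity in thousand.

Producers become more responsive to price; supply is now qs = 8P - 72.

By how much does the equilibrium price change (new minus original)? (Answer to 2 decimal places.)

Original equilibrium: 192 - 6P = 5P - 72 gives 264 = 11P, so P = 24 and q = 48.
The new curves are qd = 192 - 6P (demand) and qs = 8P - 72 (supply).
Clearing the new market: 192 - 6P = 8P - 72, so P = 132/7 ≈ 18.8571 and q = 552/7 ≈ 78.8571.
ΔP = 18.8571 − 24 = -5.14.

-5.14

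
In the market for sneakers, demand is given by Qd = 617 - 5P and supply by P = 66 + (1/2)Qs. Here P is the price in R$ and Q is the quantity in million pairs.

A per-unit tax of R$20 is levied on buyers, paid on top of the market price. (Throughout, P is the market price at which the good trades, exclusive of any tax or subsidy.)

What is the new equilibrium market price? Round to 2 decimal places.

Original equilibrium: 617 - 5P = 2P - 132 gives 749 = 7P, so P = 107 and Q = 82.
Since buyers pay the price plus the tax, the effective demand curve becomes Qd = 517 - 5P.
Clearing the new market: 517 - 5P = 2P - 132, so P = 649/7 ≈ 92.7143 and Q = 374/7 ≈ 53.4286.

92.71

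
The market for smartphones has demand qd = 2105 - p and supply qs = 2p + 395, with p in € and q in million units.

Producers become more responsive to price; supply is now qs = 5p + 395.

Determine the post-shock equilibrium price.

Initially, 2105 - p = 2p + 395, so 1710 = 3p and p = 570, q = 1535.
After the shift, demand is qd = 2105 - p and supply is qs = 5p + 395.
Clearing the new market: 2105 - p = 5p + 395, so p = 285 and q = 1820.

285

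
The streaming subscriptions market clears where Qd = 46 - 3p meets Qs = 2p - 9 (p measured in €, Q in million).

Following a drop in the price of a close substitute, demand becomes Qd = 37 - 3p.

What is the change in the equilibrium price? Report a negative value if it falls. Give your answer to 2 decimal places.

-1.80

Before the shock: 46 - 3p = 2p - 9 ⇒ 55 = 5p ⇒ p = 11, Q = 13.
After the shift, demand is Qd = 37 - 3p and supply is Qs = 2p - 9.
Clearing the new market: 37 - 3p = 2p - 9, so p = 9.2 and Q = 9.4.
Δp = 9.2 − 11 = -1.80.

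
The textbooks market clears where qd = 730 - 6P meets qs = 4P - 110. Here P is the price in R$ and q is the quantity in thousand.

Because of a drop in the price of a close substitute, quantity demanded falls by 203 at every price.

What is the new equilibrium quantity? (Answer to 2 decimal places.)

144.80

Original equilibrium: 730 - 6P = 4P - 110 gives 840 = 10P, so P = 84 and q = 226.
The new curves are qd = 527 - 6P (demand) and qs = 4P - 110 (supply).
Clearing the new market: 527 - 6P = 4P - 110, so P = 63.7 and q = 144.8.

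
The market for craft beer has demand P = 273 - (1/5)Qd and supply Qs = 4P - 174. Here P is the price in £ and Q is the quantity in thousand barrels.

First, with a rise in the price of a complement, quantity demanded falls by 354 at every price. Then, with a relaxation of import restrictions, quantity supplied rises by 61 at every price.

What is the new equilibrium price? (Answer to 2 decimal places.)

124.89

Original equilibrium: 1365 - 5P = 4P - 174 gives 1539 = 9P, so P = 171 and Q = 510.
With the change applied: demand Qd = 1011 - 5P, supply Qs = 4P - 113.
Setting them equal: 1011 - 5P = 4P - 113 → 1124 = 9P, so P = 1124/9 ≈ 124.8889 and Q = 3479/9 ≈ 386.5556.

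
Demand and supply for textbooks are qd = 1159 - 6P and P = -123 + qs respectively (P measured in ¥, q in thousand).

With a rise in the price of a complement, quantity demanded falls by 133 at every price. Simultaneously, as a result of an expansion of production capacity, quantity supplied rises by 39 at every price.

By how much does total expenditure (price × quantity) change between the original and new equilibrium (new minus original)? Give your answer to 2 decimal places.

-4877.96

Initially, 1159 - 6P = P + 123, so 1036 = 7P and P = 148, q = 271.
With the change applied: demand qd = 1026 - 6P, supply qs = P + 162.
New equilibrium: 1026 - 6P = P + 162 ⇒ 864 = 7P ⇒ P = 864/7 ≈ 123.4286, q = 1998/7 ≈ 285.4286.
Expenditure moves from 148×271 = 40108 to 123.4286×285.4286 = 35230.0408; change = -4877.96.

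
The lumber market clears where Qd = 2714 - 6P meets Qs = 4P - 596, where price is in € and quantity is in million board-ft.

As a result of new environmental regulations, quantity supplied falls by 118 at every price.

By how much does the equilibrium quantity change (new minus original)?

-70.8

Solve the original market: 2714 - 6P = 4P - 596, hence P = 331 and Q = 728.
The shock moves the curves to Qd = 2714 - 6P and Qs = 4P - 714.
New equilibrium: 2714 - 6P = 4P - 714 ⇒ 3428 = 10P ⇒ P = 342.8, Q = 657.2.
ΔQ = 657.2 − 728 = -70.8.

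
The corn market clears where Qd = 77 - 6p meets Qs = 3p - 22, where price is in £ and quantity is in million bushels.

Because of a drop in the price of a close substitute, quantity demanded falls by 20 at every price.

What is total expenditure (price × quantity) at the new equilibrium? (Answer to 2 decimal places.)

Initially, 77 - 6p = 3p - 22, so 99 = 9p and p = 11, Q = 11.
With the change applied: demand Qd = 57 - 6p, supply Qs = 3p - 22.
New equilibrium: 57 - 6p = 3p - 22 ⇒ 79 = 9p ⇒ p = 79/9 ≈ 8.7778, Q = 13/3 ≈ 4.3333.
New expenditure = 8.7778 × 4.3333 = 38.04.

38.04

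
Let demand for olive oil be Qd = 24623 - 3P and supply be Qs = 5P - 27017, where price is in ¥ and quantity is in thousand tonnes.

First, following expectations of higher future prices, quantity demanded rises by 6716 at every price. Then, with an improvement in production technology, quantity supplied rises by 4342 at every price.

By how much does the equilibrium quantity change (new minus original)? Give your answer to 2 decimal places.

+5825.75

Original equilibrium: 24623 - 3P = 5P - 27017 gives 51640 = 8P, so P = 6455 and Q = 5258.
After the shift, demand is Qd = 31339 - 3P and supply is Qs = 5P - 22675.
New equilibrium: 31339 - 3P = 5P - 22675 ⇒ 54014 = 8P ⇒ P = 6751.75, Q = 11083.75.
ΔQ = 11083.75 − 5258 = +5825.75.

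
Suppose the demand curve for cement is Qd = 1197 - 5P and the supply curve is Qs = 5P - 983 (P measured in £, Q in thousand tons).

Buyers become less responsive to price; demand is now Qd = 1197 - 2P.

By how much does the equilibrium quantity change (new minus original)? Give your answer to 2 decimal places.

+467.14

Original equilibrium: 1197 - 5P = 5P - 983 gives 2180 = 10P, so P = 218 and Q = 107.
After the shift, demand is Qd = 1197 - 2P and supply is Qs = 5P - 983.
Setting them equal: 1197 - 2P = 5P - 983 → 2180 = 7P, so P = 2180/7 ≈ 311.4286 and Q = 4019/7 ≈ 574.1429.
ΔQ = 574.1429 − 107 = +467.14.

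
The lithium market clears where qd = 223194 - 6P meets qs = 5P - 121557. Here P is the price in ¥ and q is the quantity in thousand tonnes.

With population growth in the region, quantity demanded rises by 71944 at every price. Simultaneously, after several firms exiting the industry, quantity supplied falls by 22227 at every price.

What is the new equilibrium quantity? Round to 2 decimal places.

55726.00

Solve the original market: 223194 - 6P = 5P - 121557, hence P = 31341 and q = 35148.
After the shift, demand is qd = 295138 - 6P and supply is qs = 5P - 143784.
Clearing the new market: 295138 - 6P = 5P - 143784, so P = 39902 and q = 55726.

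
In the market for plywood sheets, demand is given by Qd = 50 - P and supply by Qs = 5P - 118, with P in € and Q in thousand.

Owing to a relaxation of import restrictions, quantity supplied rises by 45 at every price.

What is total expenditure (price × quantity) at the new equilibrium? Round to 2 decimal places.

604.75

Original equilibrium: 50 - P = 5P - 118 gives 168 = 6P, so P = 28 and Q = 22.
With the change applied: demand Qd = 50 - P, supply Qs = 5P - 73.
Setting them equal: 50 - P = 5P - 73 → 123 = 6P, so P = 20.5 and Q = 29.5.
New expenditure = 20.5 × 29.5 = 604.75.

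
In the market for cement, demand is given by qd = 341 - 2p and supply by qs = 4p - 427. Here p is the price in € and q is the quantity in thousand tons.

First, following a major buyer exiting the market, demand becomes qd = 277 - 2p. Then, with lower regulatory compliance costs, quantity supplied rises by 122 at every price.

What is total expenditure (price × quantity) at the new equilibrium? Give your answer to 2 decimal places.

8051.00

Solve the original market: 341 - 2p = 4p - 427, hence p = 128 and q = 85.
After the shift, demand is qd = 277 - 2p and supply is qs = 4p - 305.
Equate the new curves: 277 - 2p = 4p - 305, giving 582 = 6p, p = 97, q = 83.
New expenditure = 97 × 83 = 8051.00.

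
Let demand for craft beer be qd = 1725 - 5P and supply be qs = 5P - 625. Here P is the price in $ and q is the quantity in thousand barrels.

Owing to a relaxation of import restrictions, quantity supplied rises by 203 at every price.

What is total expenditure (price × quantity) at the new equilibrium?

139877.05

Before the shock: 1725 - 5P = 5P - 625 ⇒ 2350 = 10P ⇒ P = 235, q = 550.
With the change applied: demand qd = 1725 - 5P, supply qs = 5P - 422.
Clearing the new market: 1725 - 5P = 5P - 422, so P = 214.7 and q = 651.5.
New expenditure = 214.7 × 651.5 = 139877.05.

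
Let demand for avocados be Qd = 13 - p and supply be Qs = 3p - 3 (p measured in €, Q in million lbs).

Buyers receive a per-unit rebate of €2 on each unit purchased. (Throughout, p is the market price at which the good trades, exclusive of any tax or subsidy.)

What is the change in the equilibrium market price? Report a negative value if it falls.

Solve the original market: 13 - p = 3p - 3, hence p = 4 and Q = 9.
Since buyers' out-of-pocket price is the market price minus the rebate, the effective demand curve becomes Qd = 15 - p.
Equate the new curves: 15 - p = 3p - 3, giving 18 = 4p, p = 4.5, Q = 10.5.
Δp = 4.5 − 4 = +0.5.

+0.5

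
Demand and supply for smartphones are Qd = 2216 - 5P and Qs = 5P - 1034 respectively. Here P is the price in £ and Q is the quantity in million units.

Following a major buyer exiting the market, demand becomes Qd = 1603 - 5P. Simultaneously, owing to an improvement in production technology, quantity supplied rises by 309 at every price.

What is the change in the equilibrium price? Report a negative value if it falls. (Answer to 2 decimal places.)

-92.20

Original equilibrium: 2216 - 5P = 5P - 1034 gives 3250 = 10P, so P = 325 and Q = 591.
The new curves are Qd = 1603 - 5P (demand) and Qs = 5P - 725 (supply).
Setting them equal: 1603 - 5P = 5P - 725 → 2328 = 10P, so P = 232.8 and Q = 439.
ΔP = 232.8 − 325 = -92.20.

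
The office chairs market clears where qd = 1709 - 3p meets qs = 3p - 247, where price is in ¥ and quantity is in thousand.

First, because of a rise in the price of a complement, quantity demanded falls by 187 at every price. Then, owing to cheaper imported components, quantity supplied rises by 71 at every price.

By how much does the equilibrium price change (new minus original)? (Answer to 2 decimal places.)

Original equilibrium: 1709 - 3p = 3p - 247 gives 1956 = 6p, so p = 326 and q = 731.
The new curves are qd = 1522 - 3p (demand) and qs = 3p - 176 (supply).
New equilibrium: 1522 - 3p = 3p - 176 ⇒ 1698 = 6p ⇒ p = 283, q = 673.
Δp = 283 − 326 = -43.00.

-43.00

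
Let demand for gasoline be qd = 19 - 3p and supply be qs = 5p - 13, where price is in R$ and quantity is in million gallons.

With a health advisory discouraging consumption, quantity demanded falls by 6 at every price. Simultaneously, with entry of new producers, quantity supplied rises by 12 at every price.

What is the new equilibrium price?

1.75

Solve the original market: 19 - 3p = 5p - 13, hence p = 4 and q = 7.
The new curves are qd = 13 - 3p (demand) and qs = 5p - 1 (supply).
New equilibrium: 13 - 3p = 5p - 1 ⇒ 14 = 8p ⇒ p = 1.75, q = 7.75.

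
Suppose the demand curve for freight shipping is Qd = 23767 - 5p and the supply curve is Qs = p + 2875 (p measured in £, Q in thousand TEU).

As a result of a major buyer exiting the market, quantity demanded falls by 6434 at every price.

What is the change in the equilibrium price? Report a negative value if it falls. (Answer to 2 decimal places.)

-1072.33

Original equilibrium: 23767 - 5p = p + 2875 gives 20892 = 6p, so p = 3482 and Q = 6357.
The shock moves the curves to Qd = 17333 - 5p and Qs = p + 2875.
New equilibrium: 17333 - 5p = p + 2875 ⇒ 14458 = 6p ⇒ p = 7229/3 ≈ 2409.6667, Q = 15854/3 ≈ 5284.6667.
Δp = 2409.6667 − 3482 = -1072.33.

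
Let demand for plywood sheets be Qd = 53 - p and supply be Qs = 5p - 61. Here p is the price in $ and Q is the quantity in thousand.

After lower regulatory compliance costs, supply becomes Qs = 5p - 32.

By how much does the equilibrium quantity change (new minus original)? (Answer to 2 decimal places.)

+4.83

Solve the original market: 53 - p = 5p - 61, hence p = 19 and Q = 34.
The new curves are Qd = 53 - p (demand) and Qs = 5p - 32 (supply).
Setting them equal: 53 - p = 5p - 32 → 85 = 6p, so p = 85/6 ≈ 14.1667 and Q = 233/6 ≈ 38.8333.
ΔQ = 38.8333 − 34 = +4.83.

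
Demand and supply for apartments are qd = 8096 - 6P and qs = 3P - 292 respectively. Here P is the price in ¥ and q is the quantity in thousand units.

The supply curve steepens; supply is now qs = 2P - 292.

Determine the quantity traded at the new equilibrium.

Original equilibrium: 8096 - 6P = 3P - 292 gives 8388 = 9P, so P = 932 and q = 2504.
After the shift, demand is qd = 8096 - 6P and supply is qs = 2P - 292.
Clearing the new market: 8096 - 6P = 2P - 292, so P = 1048.5 and q = 1805.

1805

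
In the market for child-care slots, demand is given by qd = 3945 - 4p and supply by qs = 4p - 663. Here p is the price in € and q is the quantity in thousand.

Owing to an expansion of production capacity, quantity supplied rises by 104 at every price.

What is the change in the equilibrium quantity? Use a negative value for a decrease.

+52

Solve the original market: 3945 - 4p = 4p - 663, hence p = 576 and q = 1641.
The shock moves the curves to qd = 3945 - 4p and qs = 4p - 559.
Equate the new curves: 3945 - 4p = 4p - 559, giving 4504 = 8p, p = 563, q = 1693.
Δq = 1693 − 1641 = +52.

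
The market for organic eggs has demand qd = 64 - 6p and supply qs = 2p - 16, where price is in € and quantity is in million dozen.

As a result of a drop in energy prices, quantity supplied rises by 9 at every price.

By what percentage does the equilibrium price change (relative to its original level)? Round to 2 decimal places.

-11.25

Initially, 64 - 6p = 2p - 16, so 80 = 8p and p = 10, q = 4.
With the change applied: demand qd = 64 - 6p, supply qs = 2p - 7.
Clearing the new market: 64 - 6p = 2p - 7, so p = 8.875 and q = 10.75.
%Δp = (8.875 − 10) / 10 × 100 = -11.25%.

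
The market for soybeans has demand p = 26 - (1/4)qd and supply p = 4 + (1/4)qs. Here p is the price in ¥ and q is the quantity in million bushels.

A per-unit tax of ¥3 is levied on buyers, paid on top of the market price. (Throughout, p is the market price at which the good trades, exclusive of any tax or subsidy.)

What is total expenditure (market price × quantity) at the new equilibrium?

Before the shock: 104 - 4p = 4p - 16 ⇒ 120 = 8p ⇒ p = 15, q = 44.
Since buyers pay the price plus the tax, the effective demand curve becomes qd = 92 - 4p.
New equilibrium: 92 - 4p = 4p - 16 ⇒ 108 = 8p ⇒ p = 13.5, q = 38.
New expenditure = 13.5 × 38 = 513.

513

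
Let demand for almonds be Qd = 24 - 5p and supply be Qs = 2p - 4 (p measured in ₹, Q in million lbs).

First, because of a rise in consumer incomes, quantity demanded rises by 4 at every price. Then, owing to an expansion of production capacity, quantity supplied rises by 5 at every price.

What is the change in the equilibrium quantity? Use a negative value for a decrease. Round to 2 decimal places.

+4.71

Initially, 24 - 5p = 2p - 4, so 28 = 7p and p = 4, Q = 4.
After the shift, demand is Qd = 28 - 5p and supply is Qs = 2p + 1.
Clearing the new market: 28 - 5p = 2p + 1, so p = 27/7 ≈ 3.8571 and Q = 61/7 ≈ 8.7143.
ΔQ = 8.7143 − 4 = +4.71.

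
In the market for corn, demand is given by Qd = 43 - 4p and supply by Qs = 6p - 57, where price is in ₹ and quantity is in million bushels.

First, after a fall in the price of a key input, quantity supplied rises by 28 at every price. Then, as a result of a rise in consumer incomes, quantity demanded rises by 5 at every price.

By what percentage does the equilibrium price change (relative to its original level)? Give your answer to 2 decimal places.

-23.00

Before the shock: 43 - 4p = 6p - 57 ⇒ 100 = 10p ⇒ p = 10, Q = 3.
With the change applied: demand Qd = 48 - 4p, supply Qs = 6p - 29.
Clearing the new market: 48 - 4p = 6p - 29, so p = 7.7 and Q = 17.2.
%Δp = (7.7 − 10) / 10 × 100 = -23.00%.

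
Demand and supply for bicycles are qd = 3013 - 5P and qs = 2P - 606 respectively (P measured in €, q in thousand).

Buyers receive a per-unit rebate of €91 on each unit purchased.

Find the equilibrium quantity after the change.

Solve the original market: 3013 - 5P = 2P - 606, hence P = 517 and q = 428.
Since buyers' out-of-pocket price is the market price minus the rebate, the effective demand curve becomes qd = 3468 - 5P.
Setting them equal: 3468 - 5P = 2P - 606 → 4074 = 7P, so P = 582 and q = 558.

558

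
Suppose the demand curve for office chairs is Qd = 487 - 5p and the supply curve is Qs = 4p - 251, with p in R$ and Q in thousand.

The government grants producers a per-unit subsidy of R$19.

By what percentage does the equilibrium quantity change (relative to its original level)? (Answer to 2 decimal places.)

Initially, 487 - 5p = 4p - 251, so 738 = 9p and p = 82, Q = 77.
Since sellers receive the price plus the subsidy, the effective supply curve becomes Qs = 4p - 175.
New equilibrium: 487 - 5p = 4p - 175 ⇒ 662 = 9p ⇒ p = 662/9 ≈ 73.5556, Q = 1073/9 ≈ 119.2222.
%ΔQ = (119.2222 − 77) / 77 × 100 = +54.83%.

+54.83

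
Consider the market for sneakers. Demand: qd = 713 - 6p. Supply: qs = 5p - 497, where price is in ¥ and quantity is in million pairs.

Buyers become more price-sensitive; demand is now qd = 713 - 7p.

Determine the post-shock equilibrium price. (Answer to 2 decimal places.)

Solve the original market: 713 - 6p = 5p - 497, hence p = 110 and q = 53.
After the shift, demand is qd = 713 - 7p and supply is qs = 5p - 497.
Setting them equal: 713 - 7p = 5p - 497 → 1210 = 12p, so p = 605/6 ≈ 100.8333 and q = 43/6 ≈ 7.1667.

100.83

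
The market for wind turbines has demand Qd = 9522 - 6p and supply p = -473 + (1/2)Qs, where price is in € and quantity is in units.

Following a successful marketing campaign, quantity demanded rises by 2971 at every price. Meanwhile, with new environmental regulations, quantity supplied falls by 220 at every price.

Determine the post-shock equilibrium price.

1470.875

Solve the original market: 9522 - 6p = 2p + 946, hence p = 1072 and Q = 3090.
After the shift, demand is Qd = 12493 - 6p and supply is Qs = 2p + 726.
Setting them equal: 12493 - 6p = 2p + 726 → 11767 = 8p, so p = 1470.875 and Q = 3667.75.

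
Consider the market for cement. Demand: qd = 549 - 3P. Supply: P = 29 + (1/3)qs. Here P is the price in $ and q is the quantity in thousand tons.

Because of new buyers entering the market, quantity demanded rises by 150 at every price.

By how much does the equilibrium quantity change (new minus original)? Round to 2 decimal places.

Before the shock: 549 - 3P = 3P - 87 ⇒ 636 = 6P ⇒ P = 106, q = 231.
The shock moves the curves to qd = 699 - 3P and qs = 3P - 87.
Clearing the new market: 699 - 3P = 3P - 87, so P = 131 and q = 306.
Δq = 306 − 231 = +75.00.

+75.00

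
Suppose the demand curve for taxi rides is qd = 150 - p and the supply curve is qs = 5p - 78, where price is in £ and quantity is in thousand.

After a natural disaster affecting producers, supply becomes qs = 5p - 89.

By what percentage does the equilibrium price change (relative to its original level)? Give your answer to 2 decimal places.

Solve the original market: 150 - p = 5p - 78, hence p = 38 and q = 112.
The new curves are qd = 150 - p (demand) and qs = 5p - 89 (supply).
Equate the new curves: 150 - p = 5p - 89, giving 239 = 6p, p = 239/6 ≈ 39.8333, q = 661/6 ≈ 110.1667.
%Δp = (39.8333 − 38) / 38 × 100 = +4.82%.

+4.82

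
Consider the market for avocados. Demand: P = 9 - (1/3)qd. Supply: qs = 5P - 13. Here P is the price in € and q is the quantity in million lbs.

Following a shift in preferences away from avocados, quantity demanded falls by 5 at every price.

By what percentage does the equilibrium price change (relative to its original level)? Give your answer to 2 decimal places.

Before the shock: 27 - 3P = 5P - 13 ⇒ 40 = 8P ⇒ P = 5, q = 12.
The shock moves the curves to qd = 22 - 3P and qs = 5P - 13.
Setting them equal: 22 - 3P = 5P - 13 → 35 = 8P, so P = 4.375 and q = 8.875.
%ΔP = (4.375 − 5) / 5 × 100 = -12.50%.

-12.50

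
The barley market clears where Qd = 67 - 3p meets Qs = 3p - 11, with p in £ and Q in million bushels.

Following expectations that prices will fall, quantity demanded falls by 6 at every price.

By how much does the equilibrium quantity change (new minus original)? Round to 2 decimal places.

Before the shock: 67 - 3p = 3p - 11 ⇒ 78 = 6p ⇒ p = 13, Q = 28.
After the shift, demand is Qd = 61 - 3p and supply is Qs = 3p - 11.
Equate the new curves: 61 - 3p = 3p - 11, giving 72 = 6p, p = 12, Q = 25.
ΔQ = 25 − 28 = -3.00.

-3.00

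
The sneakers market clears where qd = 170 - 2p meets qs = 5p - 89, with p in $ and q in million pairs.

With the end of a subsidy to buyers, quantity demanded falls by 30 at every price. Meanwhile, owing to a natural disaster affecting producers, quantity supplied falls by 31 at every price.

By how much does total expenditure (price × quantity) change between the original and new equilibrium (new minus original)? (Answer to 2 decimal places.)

Solve the original market: 170 - 2p = 5p - 89, hence p = 37 and q = 96.
The shock moves the curves to qd = 140 - 2p and qs = 5p - 120.
Equate the new curves: 140 - 2p = 5p - 120, giving 260 = 7p, p = 260/7 ≈ 37.1429, q = 460/7 ≈ 65.7143.
Expenditure moves from 37×96 = 3552 to 37.1429×65.7143 = 2440.8163; change = -1111.18.

-1111.18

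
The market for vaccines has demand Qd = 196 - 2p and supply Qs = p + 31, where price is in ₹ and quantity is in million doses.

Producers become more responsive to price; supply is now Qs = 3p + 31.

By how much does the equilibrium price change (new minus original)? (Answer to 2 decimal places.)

-22.00

Solve the original market: 196 - 2p = p + 31, hence p = 55 and Q = 86.
The new curves are Qd = 196 - 2p (demand) and Qs = 3p + 31 (supply).
Clearing the new market: 196 - 2p = 3p + 31, so p = 33 and Q = 130.
Δp = 33 − 55 = -22.00.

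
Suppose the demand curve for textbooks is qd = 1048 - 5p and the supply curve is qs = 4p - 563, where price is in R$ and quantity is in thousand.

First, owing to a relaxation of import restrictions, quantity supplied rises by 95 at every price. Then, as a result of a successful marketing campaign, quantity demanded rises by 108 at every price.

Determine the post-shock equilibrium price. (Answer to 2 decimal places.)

180.44

Before the shock: 1048 - 5p = 4p - 563 ⇒ 1611 = 9p ⇒ p = 179, q = 153.
The shock moves the curves to qd = 1156 - 5p and qs = 4p - 468.
New equilibrium: 1156 - 5p = 4p - 468 ⇒ 1624 = 9p ⇒ p = 1624/9 ≈ 180.4444, q = 2284/9 ≈ 253.7778.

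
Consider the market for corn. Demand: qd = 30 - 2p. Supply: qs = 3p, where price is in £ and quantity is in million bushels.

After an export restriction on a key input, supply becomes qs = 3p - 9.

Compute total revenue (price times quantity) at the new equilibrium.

112.32

Original equilibrium: 30 - 2p = 3p gives 30 = 5p, so p = 6 and q = 18.
After the shift, demand is qd = 30 - 2p and supply is qs = 3p - 9.
Clearing the new market: 30 - 2p = 3p - 9, so p = 7.8 and q = 14.4.
New expenditure = 7.8 × 14.4 = 112.32.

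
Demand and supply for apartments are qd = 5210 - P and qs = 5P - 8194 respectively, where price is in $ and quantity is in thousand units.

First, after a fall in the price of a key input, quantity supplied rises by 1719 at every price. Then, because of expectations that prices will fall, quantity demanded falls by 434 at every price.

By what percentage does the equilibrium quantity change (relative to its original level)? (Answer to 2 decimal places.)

Initially, 5210 - P = 5P - 8194, so 13404 = 6P and P = 2234, q = 2976.
The shock moves the curves to qd = 4776 - P and qs = 5P - 6475.
New equilibrium: 4776 - P = 5P - 6475 ⇒ 11251 = 6P ⇒ P = 11251/6 ≈ 1875.1667, q = 17405/6 ≈ 2900.8333.
%Δq = (2900.8333 − 2976) / 2976 × 100 = -2.53%.

-2.53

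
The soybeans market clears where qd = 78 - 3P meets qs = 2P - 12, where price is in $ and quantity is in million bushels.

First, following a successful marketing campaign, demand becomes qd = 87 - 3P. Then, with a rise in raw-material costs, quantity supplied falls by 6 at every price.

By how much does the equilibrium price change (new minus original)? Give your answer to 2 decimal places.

+3.00

Before the shock: 78 - 3P = 2P - 12 ⇒ 90 = 5P ⇒ P = 18, q = 24.
After the shift, demand is qd = 87 - 3P and supply is qs = 2P - 18.
Equate the new curves: 87 - 3P = 2P - 18, giving 105 = 5P, P = 21, q = 24.
ΔP = 21 − 18 = +3.00.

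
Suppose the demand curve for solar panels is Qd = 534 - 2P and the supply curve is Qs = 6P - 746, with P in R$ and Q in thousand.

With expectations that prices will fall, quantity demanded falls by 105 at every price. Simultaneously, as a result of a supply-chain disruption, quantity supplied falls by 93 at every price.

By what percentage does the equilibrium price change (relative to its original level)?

Before the shock: 534 - 2P = 6P - 746 ⇒ 1280 = 8P ⇒ P = 160, Q = 214.
The new curves are Qd = 429 - 2P (demand) and Qs = 6P - 839 (supply).
Equate the new curves: 429 - 2P = 6P - 839, giving 1268 = 8P, P = 158.5, Q = 112.
%ΔP = (158.5 − 160) / 160 × 100 = -0.9375%.

-0.9375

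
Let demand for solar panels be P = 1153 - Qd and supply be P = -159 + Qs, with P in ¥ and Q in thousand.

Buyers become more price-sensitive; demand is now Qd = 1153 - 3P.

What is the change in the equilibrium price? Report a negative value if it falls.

Solve the original market: 1153 - P = P + 159, hence P = 497 and Q = 656.
After the shift, demand is Qd = 1153 - 3P and supply is Qs = P + 159.
Setting them equal: 1153 - 3P = P + 159 → 994 = 4P, so P = 248.5 and Q = 407.5.
ΔP = 248.5 − 497 = -248.5.

-248.5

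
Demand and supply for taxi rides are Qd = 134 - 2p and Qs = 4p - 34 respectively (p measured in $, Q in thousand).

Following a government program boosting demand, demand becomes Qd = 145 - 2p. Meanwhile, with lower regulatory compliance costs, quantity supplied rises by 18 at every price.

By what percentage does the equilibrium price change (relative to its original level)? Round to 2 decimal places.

Before the shock: 134 - 2p = 4p - 34 ⇒ 168 = 6p ⇒ p = 28, Q = 78.
The new curves are Qd = 145 - 2p (demand) and Qs = 4p - 16 (supply).
Setting them equal: 145 - 2p = 4p - 16 → 161 = 6p, so p = 161/6 ≈ 26.8333 and Q = 274/3 ≈ 91.3333.
%Δp = (26.8333 − 28) / 28 × 100 = -4.17%.

-4.17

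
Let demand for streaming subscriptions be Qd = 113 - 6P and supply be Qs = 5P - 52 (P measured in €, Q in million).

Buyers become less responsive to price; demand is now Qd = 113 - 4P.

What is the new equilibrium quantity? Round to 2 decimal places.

39.67

Solve the original market: 113 - 6P = 5P - 52, hence P = 15 and Q = 23.
With the change applied: demand Qd = 113 - 4P, supply Qs = 5P - 52.
Setting them equal: 113 - 4P = 5P - 52 → 165 = 9P, so P = 55/3 ≈ 18.3333 and Q = 119/3 ≈ 39.6667.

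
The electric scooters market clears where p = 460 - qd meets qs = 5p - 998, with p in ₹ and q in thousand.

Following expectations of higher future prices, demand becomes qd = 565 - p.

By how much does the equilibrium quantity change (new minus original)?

+87.5

Solve the original market: 460 - p = 5p - 998, hence p = 243 and q = 217.
After the shift, demand is qd = 565 - p and supply is qs = 5p - 998.
Clearing the new market: 565 - p = 5p - 998, so p = 260.5 and q = 304.5.
Δq = 304.5 − 217 = +87.5.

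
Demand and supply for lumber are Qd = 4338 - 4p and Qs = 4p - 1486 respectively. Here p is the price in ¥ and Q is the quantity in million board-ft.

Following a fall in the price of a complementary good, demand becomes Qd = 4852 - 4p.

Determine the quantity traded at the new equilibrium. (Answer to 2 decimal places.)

1683.00

Initially, 4338 - 4p = 4p - 1486, so 5824 = 8p and p = 728, Q = 1426.
The shock moves the curves to Qd = 4852 - 4p and Qs = 4p - 1486.
Equate the new curves: 4852 - 4p = 4p - 1486, giving 6338 = 8p, p = 792.25, Q = 1683.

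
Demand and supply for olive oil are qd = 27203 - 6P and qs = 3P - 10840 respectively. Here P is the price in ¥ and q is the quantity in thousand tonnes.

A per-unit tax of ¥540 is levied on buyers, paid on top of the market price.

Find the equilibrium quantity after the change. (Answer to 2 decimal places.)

Original equilibrium: 27203 - 6P = 3P - 10840 gives 38043 = 9P, so P = 4227 and q = 1841.
Since buyers pay the price plus the tax, the effective demand curve becomes qd = 23963 - 6P.
New equilibrium: 23963 - 6P = 3P - 10840 ⇒ 34803 = 9P ⇒ P = 3867, q = 761.

761.00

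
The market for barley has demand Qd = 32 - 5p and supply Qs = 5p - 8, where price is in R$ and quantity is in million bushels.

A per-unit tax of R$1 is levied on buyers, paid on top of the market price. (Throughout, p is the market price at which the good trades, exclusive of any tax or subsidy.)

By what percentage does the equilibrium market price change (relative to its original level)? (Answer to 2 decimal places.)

Before the shock: 32 - 5p = 5p - 8 ⇒ 40 = 10p ⇒ p = 4, Q = 12.
Since buyers pay the price plus the tax, the effective demand curve becomes Qd = 27 - 5p.
Setting them equal: 27 - 5p = 5p - 8 → 35 = 10p, so p = 3.5 and Q = 9.5.
%Δp = (3.5 − 4) / 4 × 100 = -12.50%.

-12.50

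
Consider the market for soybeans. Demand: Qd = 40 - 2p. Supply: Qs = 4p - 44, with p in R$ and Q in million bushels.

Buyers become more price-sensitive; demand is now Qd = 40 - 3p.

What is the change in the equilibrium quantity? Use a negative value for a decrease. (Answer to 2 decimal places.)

Initially, 40 - 2p = 4p - 44, so 84 = 6p and p = 14, Q = 12.
After the shift, demand is Qd = 40 - 3p and supply is Qs = 4p - 44.
Equate the new curves: 40 - 3p = 4p - 44, giving 84 = 7p, p = 12, Q = 4.
ΔQ = 4 − 12 = -8.00.

-8.00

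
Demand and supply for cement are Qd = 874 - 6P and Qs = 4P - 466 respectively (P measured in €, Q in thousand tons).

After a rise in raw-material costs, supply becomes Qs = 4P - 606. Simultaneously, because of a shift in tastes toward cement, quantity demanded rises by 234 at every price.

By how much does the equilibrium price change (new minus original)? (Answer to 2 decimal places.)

Before the shock: 874 - 6P = 4P - 466 ⇒ 1340 = 10P ⇒ P = 134, Q = 70.
The shock moves the curves to Qd = 1108 - 6P and Qs = 4P - 606.
Setting them equal: 1108 - 6P = 4P - 606 → 1714 = 10P, so P = 171.4 and Q = 79.6.
ΔP = 171.4 − 134 = +37.40.

+37.40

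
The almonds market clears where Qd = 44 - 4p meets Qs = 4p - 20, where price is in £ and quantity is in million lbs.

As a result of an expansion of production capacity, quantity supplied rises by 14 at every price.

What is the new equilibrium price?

6.25

Initially, 44 - 4p = 4p - 20, so 64 = 8p and p = 8, Q = 12.
With the change applied: demand Qd = 44 - 4p, supply Qs = 4p - 6.
New equilibrium: 44 - 4p = 4p - 6 ⇒ 50 = 8p ⇒ p = 6.25, Q = 19.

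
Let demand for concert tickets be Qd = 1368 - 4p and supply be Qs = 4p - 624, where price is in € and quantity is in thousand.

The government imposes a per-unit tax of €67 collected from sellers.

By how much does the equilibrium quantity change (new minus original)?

Original equilibrium: 1368 - 4p = 4p - 624 gives 1992 = 8p, so p = 249 and Q = 372.
Since sellers keep the price net of the tax, the effective supply curve becomes Qs = 4p - 892.
Setting them equal: 1368 - 4p = 4p - 892 → 2260 = 8p, so p = 282.5 and Q = 238.
ΔQ = 238 − 372 = -134.

-134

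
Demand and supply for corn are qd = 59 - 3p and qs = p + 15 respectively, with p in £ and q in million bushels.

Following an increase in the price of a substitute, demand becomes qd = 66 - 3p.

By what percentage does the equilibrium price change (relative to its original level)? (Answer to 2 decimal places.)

Original equilibrium: 59 - 3p = p + 15 gives 44 = 4p, so p = 11 and q = 26.
The new curves are qd = 66 - 3p (demand) and qs = p + 15 (supply).
Clearing the new market: 66 - 3p = p + 15, so p = 12.75 and q = 27.75.
%Δp = (12.75 − 11) / 11 × 100 = +15.91%.

+15.91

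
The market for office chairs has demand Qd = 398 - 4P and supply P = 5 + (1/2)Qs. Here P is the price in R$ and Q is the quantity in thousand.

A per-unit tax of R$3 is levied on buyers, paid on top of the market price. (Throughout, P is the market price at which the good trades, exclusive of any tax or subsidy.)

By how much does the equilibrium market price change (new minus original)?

-2

Before the shock: 398 - 4P = 2P - 10 ⇒ 408 = 6P ⇒ P = 68, Q = 126.
Since buyers pay the price plus the tax, the effective demand curve becomes Qd = 386 - 4P.
New equilibrium: 386 - 4P = 2P - 10 ⇒ 396 = 6P ⇒ P = 66, Q = 122.
ΔP = 66 − 68 = -2.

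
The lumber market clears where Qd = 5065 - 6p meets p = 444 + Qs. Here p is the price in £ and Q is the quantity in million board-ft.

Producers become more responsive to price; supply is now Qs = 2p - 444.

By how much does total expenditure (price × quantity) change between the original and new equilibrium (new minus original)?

Original equilibrium: 5065 - 6p = p - 444 gives 5509 = 7p, so p = 787 and Q = 343.
With the change applied: demand Qd = 5065 - 6p, supply Qs = 2p - 444.
New equilibrium: 5065 - 6p = 2p - 444 ⇒ 5509 = 8p ⇒ p = 688.625, Q = 933.25.
Expenditure moves from 787×343 = 269941 to 688.625×933.25 = 642659.28125; change = +372718.28125.

+372718.28125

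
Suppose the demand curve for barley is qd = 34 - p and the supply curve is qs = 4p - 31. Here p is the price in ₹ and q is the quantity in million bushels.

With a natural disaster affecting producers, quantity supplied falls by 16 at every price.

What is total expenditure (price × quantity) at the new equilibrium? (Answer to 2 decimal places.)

Initially, 34 - p = 4p - 31, so 65 = 5p and p = 13, q = 21.
After the shift, demand is qd = 34 - p and supply is qs = 4p - 47.
Clearing the new market: 34 - p = 4p - 47, so p = 16.2 and q = 17.8.
New expenditure = 16.2 × 17.8 = 288.36.

288.36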